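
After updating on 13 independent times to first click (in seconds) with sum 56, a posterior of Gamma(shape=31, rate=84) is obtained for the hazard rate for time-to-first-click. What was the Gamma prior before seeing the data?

Gamma–exponential conjugacy: posterior shape = α + n, posterior rate = β + Σtᵢ.
So α = 31 − 13 = 18 and β = 84 − 56 = 28.

Gamma(shape=18, rate=28)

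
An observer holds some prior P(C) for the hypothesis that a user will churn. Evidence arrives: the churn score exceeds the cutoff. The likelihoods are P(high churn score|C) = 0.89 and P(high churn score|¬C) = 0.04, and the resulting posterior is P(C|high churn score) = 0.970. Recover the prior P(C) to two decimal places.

P(C) = 0.59

Bayes' rule in odds form gives O(C|E) = O(C)·[P(E|C)/P(E|¬C)], hence O(C) = O(C|E)/LR.
Posterior odds = 0.970/(1−0.970) = 32.3333. LR = 0.89/0.04 = 22.2500.
Prior odds = 32.3333/22.2500 = 1.4532, so P(C) = 1.4532/(1+1.4532) ≈ 0.59.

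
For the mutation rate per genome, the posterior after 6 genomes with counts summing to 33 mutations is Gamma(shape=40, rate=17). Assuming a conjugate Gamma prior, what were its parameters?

Gamma–Poisson conjugacy: posterior shape = α + Σxᵢ, posterior rate = β + n.
So α = 40 − 33 = 7 and β = 17 − 6 = 11.

Gamma(shape=7, rate=11)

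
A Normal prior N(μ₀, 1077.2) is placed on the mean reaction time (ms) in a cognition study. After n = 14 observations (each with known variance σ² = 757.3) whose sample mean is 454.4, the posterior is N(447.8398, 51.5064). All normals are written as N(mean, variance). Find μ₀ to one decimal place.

With known observation variance, the Normal–Normal posterior has precision τ_n = τ₀ + n/σ² and mean μ_n = (τ₀μ₀ + (n/σ²)x̄)/τ_n.
Here τ₀ = 1/1077.2 = 0.000928 and τ_data = 14/757.3 = 0.018487, so τ_n = 0.019415.
Rearranging for μ₀: μ₀ = (μ_n·τ_n − τ_data·x̄)/τ₀ = (447.8398·0.019415 − 0.018487·454.4) / 0.000928 = 0.294317/0.000928 ≈ 317.2.

μ₀ = 317.2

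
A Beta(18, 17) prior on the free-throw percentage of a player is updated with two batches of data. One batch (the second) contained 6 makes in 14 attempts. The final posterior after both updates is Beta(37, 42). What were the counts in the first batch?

Sequential conjugate updates are equivalent to a single update on the pooled data, so total successes = posterior α − prior α and total failures = posterior β − prior β.
Total across both batches: 37−18=19 makes, 42−17=25 misses.
Subtract the second batch: 19−6=13 makes and 25−8=17 misses.

13 makes and 17 misses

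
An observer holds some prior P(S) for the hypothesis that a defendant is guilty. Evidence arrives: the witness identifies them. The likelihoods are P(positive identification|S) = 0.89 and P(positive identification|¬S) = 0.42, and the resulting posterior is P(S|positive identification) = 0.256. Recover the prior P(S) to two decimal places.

In odds form, posterior odds = prior odds × likelihood ratio, so prior odds = posterior odds ÷ LR.
Posterior odds = 0.256/(1−0.256) = 0.3441. LR = 0.89/0.42 = 2.1190.
Prior odds = 0.3441/2.1190 = 0.1624, so P(S) = 0.1624/(1+0.1624) ≈ 0.14.

P(S) = 0.14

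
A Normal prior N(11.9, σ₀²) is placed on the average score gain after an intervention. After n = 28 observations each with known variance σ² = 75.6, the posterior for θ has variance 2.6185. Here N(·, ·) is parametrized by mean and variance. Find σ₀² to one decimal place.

σ₀² = 86.7

Posterior precision equals prior precision plus data precision: 1/σ_n² = 1/σ₀² + n/σ².
So 1/σ₀² = 1/2.6185 − 28/75.6 = 0.381898 − 0.370370 = 0.011528.
Hence σ₀² = 1/0.011528 ≈ 86.7.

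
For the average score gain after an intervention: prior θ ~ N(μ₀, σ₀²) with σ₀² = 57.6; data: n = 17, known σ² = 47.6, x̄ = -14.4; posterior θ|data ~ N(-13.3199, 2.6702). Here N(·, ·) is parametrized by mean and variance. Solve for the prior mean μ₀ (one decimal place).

μ₀ = 8.9

With known observation variance, the Normal–Normal posterior has precision τ_n = τ₀ + n/σ² and mean μ_n = (τ₀μ₀ + (n/σ²)x̄)/τ_n.
Here τ₀ = 1/57.6 = 0.017361 and τ_data = 17/47.6 = 0.357143, so τ_n = 0.374504.
Rearranging for μ₀: μ₀ = (μ_n·τ_n − τ_data·x̄)/τ₀ = (-13.3199·0.374504 − 0.357143·-14.4) / 0.017361 = 0.154503/0.017361 ≈ 8.9.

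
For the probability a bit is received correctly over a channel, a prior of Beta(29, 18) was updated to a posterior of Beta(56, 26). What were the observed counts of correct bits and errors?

Beta is conjugate to the binomial likelihood: posterior = Beta(a+s, b+f).
Match parameters: s=56−29=27, f=26−18=8.

27 correct bits and 8 errors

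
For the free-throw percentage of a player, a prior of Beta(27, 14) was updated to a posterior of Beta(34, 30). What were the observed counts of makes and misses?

A Beta(a, b) prior with s successes and f failures in binomial data gives a Beta(a+s, b+f) posterior.
Match parameters: s=34−27=7, f=30−14=16.

7 makes and 16 misses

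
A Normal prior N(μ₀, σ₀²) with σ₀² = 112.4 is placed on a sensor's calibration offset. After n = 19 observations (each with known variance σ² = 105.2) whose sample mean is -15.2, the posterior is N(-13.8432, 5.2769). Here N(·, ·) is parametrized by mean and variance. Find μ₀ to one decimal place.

μ₀ = 13.7

The posterior mean is a precision-weighted average: μ_n = (τ₀μ₀ + τ_data·x̄)/(τ₀+τ_data), with τ₀=1/σ₀² and τ_data=n/σ².
Here τ₀ = 1/112.4 = 0.008897 and τ_data = 19/105.2 = 0.180608, so τ_n = 0.189505.
Rearranging for μ₀: μ₀ = (μ_n·τ_n − τ_data·x̄)/τ₀ = (-13.8432·0.189505 − 0.180608·-15.2) / 0.008897 = 0.121886/0.008897 ≈ 13.7.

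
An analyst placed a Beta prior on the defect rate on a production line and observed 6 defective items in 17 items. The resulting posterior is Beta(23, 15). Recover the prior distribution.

Under Beta–binomial conjugacy the posterior parameters are (α+s, β+f).
Subtract the data counts: 23−6=17, 15−11=4.

Beta(17, 4)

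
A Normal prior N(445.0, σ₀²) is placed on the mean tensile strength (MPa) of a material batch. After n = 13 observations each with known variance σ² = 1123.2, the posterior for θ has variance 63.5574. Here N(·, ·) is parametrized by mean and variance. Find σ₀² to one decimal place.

Posterior precision equals prior precision plus data precision: 1/σ_n² = 1/σ₀² + n/σ².
So 1/σ₀² = 1/63.5574 − 13/1123.2 = 0.015734 − 0.011574 = 0.004160.
Hence σ₀² = 1/0.004160 ≈ 240.4.

σ₀² = 240.4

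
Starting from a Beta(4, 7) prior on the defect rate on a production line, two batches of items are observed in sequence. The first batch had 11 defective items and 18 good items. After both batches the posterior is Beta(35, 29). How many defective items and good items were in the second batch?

20 defective items and 4 good items

Because Beta–binomial updating is additive in the counts, the combined data contributed (α_post−α_prior, β_post−β_prior) successes and failures.
Total across both batches: 35−4=31 defective items, 29−7=22 good items.
Subtract the first batch: 31−11=20 defective items and 22−18=4 good items.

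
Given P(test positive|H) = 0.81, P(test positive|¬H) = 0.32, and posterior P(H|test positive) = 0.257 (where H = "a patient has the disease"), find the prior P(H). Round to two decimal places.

In odds form, posterior odds = prior odds × likelihood ratio, so prior odds = posterior odds ÷ LR.
Posterior odds = 0.257/(1−0.257) = 0.3459. LR = 0.81/0.32 = 2.5312.
Prior odds = 0.3459/2.5312 = 0.1367, so P(H) = 0.1367/(1+0.1367) ≈ 0.12.

P(H) = 0.12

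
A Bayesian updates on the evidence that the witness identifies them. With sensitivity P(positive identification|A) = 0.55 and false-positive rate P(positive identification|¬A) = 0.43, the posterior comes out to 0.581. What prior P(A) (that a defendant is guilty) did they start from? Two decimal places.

P(A) = 0.52

Bayes' rule in odds form gives O(A|E) = O(A)·[P(E|A)/P(E|¬A)], hence O(A) = O(A|E)/LR.
Posterior odds = 0.581/(1−0.581) = 1.3866. LR = 0.55/0.43 = 1.2791.
Prior odds = 1.3866/1.2791 = 1.0840, so P(A) = 1.0840/(1+1.0840) ≈ 0.52.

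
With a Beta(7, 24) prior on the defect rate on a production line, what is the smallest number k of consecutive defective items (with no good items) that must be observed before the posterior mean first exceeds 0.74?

k = 62

After k defective items and 0 good items the posterior is Beta(7+k, 24), with mean (7+k)/(7+24+k).
Set (7+k)/(31+k) > 0.74 and solve: k > (0.74·31 − 7)/(1 − 0.74) = 61.308.
The smallest integer exceeding 61.308 is 62, and checking k=62: (69)/(93) = 0.7419 > 0.74.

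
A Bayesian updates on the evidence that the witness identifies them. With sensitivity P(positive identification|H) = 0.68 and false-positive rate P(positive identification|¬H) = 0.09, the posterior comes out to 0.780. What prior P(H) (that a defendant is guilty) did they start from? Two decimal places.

Bayes' rule in odds form gives O(H|E) = O(H)·[P(E|H)/P(E|¬H)], hence O(H) = O(H|E)/LR.
Posterior odds = 0.780/(1−0.780) = 3.5455. LR = 0.68/0.09 = 7.5556.
Prior odds = 3.5455/7.5556 = 0.4693, so P(H) = 0.4693/(1+0.4693) ≈ 0.32.

P(H) = 0.32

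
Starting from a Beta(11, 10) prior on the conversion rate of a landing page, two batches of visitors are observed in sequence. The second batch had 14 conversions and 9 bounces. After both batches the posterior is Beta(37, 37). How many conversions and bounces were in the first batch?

Because Beta–binomial updating is additive in the counts, the combined data contributed (α_post−α_prior, β_post−β_prior) successes and failures.
Total across both batches: 37−11=26 conversions, 37−10=27 bounces.
Subtract the second batch: 26−14=12 conversions and 27−9=18 bounces.

12 conversions and 18 bounces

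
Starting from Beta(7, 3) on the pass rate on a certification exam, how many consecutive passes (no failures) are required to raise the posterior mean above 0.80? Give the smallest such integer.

k = 6

After k passes and 0 failures the posterior is Beta(7+k, 3), with mean (7+k)/(7+3+k).
Set (7+k)/(10+k) > 0.80 and solve: k > (0.80·10 − 7)/(1 − 0.80) = 5.000.
The smallest integer exceeding 5.000 is 6.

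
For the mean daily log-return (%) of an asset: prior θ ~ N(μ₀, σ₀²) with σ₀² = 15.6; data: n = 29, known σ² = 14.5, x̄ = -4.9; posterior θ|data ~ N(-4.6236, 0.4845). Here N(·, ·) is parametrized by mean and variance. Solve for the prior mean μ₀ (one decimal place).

The posterior mean is a precision-weighted average: μ_n = (τ₀μ₀ + τ_data·x̄)/(τ₀+τ_data), with τ₀=1/σ₀² and τ_data=n/σ².
Here τ₀ = 1/15.6 = 0.064103 and τ_data = 29/14.5 = 2.000000, so τ_n = 2.064103.
Rearranging for μ₀: μ₀ = (μ_n·τ_n − τ_data·x̄)/τ₀ = (-4.6236·2.064103 − 2.000000·-4.9) / 0.064103 = 0.256413/0.064103 ≈ 4.0.

μ₀ = 4.0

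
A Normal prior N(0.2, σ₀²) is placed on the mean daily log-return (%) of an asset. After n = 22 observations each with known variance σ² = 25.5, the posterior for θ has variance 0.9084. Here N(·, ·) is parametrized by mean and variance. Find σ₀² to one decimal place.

For the Normal–Normal model with known σ², precisions add: τ_n = τ₀ + n/σ².
So 1/σ₀² = 1/0.9084 − 22/25.5 = 1.100837 − 0.862745 = 0.238092.
Hence σ₀² = 1/0.238092 ≈ 4.2.

σ₀² = 4.2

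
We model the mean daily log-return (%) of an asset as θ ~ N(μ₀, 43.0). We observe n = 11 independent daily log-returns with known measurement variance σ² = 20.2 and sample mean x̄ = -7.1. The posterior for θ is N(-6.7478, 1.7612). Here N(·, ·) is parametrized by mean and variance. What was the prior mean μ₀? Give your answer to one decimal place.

μ₀ = 1.5

The posterior mean is a precision-weighted average: μ_n = (τ₀μ₀ + τ_data·x̄)/(τ₀+τ_data), with τ₀=1/σ₀² and τ_data=n/σ².
Here τ₀ = 1/43.0 = 0.023256 and τ_data = 11/20.2 = 0.544554, so τ_n = 0.567810.
Rearranging for μ₀: μ₀ = (μ_n·τ_n − τ_data·x̄)/τ₀ = (-6.7478·0.567810 − 0.544554·-7.1) / 0.023256 = 0.034865/0.023256 ≈ 1.5.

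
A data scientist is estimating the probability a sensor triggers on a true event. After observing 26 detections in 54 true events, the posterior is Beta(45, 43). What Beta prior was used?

A Beta(a, b) prior with s successes and f failures in binomial data gives a Beta(a+s, b+f) posterior.
Subtract the data counts: 45−26=19, 43−28=15.

Beta(19, 15)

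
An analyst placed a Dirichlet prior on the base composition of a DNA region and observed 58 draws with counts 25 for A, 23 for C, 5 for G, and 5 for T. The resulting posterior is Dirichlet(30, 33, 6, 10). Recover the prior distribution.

Dirichlet(5, 10, 1, 5)

For a Dirichlet(α) prior with multinomial counts c, the posterior is Dirichlet(α + c) componentwise.
Subtract each count from the matching posterior parameter: 30−25=5, 33−23=10, 6−5=1, 10−5=5.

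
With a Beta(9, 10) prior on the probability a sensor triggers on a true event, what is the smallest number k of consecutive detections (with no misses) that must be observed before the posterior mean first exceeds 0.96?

After k detections and 0 misses the posterior is Beta(9+k, 10), with mean (9+k)/(9+10+k).
Set (9+k)/(19+k) > 0.96 and solve: k > (0.96·19 − 9)/(1 − 0.96) = 231.000.
The smallest integer exceeding 231.000 is 232.

k = 232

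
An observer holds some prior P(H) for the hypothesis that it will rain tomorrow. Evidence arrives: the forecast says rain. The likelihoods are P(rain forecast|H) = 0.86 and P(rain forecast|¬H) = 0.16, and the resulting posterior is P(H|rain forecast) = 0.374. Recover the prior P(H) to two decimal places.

P(H) = 0.10

Bayes' rule in odds form gives O(H|E) = O(H)·[P(E|H)/P(E|¬H)], hence O(H) = O(H|E)/LR.
Posterior odds = 0.374/(1−0.374) = 0.5974. LR = 0.86/0.16 = 5.3750.
Prior odds = 0.5974/5.3750 = 0.1111, so P(H) = 0.1111/(1+0.1111) ≈ 0.10.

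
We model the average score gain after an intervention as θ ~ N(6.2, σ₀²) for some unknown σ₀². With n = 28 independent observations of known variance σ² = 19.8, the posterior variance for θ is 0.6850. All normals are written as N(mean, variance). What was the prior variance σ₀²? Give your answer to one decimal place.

σ₀² = 21.9

Posterior precision equals prior precision plus data precision: 1/σ_n² = 1/σ₀² + n/σ².
So 1/σ₀² = 1/0.6850 − 28/19.8 = 1.459854 − 1.414141 = 0.045713.
Hence σ₀² = 1/0.045713 ≈ 21.9.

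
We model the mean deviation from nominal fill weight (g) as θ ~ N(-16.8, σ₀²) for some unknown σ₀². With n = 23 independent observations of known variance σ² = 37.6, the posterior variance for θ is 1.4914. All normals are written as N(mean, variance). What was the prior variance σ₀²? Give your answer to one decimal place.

For the Normal–Normal model with known σ², precisions add: τ_n = τ₀ + n/σ².
So 1/σ₀² = 1/1.4914 − 23/37.6 = 0.670511 − 0.611702 = 0.058809.
Hence σ₀² = 1/0.058809 ≈ 17.0.

σ₀² = 17.0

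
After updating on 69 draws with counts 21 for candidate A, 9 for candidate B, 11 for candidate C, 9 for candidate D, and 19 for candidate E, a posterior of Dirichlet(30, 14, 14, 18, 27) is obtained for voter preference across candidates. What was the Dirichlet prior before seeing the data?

For a Dirichlet(α) prior with multinomial counts c, the posterior is Dirichlet(α + c) componentwise.
Subtract each count from the matching posterior parameter: 30−21=9, 14−9=5, 14−11=3, 18−9=9, 27−19=8.

Dirichlet(9, 5, 3, 9, 8)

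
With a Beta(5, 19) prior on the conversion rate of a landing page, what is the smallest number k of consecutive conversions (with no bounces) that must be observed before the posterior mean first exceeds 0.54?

After k conversions and 0 bounces the posterior is Beta(5+k, 19), with mean (5+k)/(5+19+k).
Set (5+k)/(24+k) > 0.54 and solve: k > (0.54·24 − 5)/(1 − 0.54) = 17.304.
The smallest integer exceeding 17.304 is 18, and checking k=18: (23)/(42) = 0.5476 > 0.54.

k = 18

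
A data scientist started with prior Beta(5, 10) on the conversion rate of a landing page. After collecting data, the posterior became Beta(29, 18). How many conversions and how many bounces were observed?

24 conversions and 8 bounces

Under Beta–binomial conjugacy the posterior parameters are (α+s, β+f).
So s = 29 − 5 = 24 and f = 18 − 10 = 8.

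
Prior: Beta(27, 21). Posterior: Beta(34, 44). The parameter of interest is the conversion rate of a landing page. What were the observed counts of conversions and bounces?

Beta is conjugate to the binomial likelihood: posterior = Beta(α+s, β+f).
Match parameters: s=34−27=7, f=44−21=23.

7 conversions and 23 bounces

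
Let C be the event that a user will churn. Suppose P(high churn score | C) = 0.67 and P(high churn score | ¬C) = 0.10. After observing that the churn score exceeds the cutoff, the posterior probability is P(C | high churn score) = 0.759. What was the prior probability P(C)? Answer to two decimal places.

In odds form, posterior odds = prior odds × likelihood ratio, so prior odds = posterior odds ÷ LR.
Posterior odds = 0.759/(1−0.759) = 3.1494. LR = 0.67/0.10 = 6.7000.
Prior odds = 3.1494/6.7000 = 0.4701, so P(C) = 0.4701/(1+0.4701) ≈ 0.32.

P(C) = 0.32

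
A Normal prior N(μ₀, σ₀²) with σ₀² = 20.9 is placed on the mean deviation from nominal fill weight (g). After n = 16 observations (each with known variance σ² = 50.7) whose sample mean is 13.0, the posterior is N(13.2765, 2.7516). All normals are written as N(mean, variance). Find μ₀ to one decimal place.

μ₀ = 15.1

With known observation variance, the Normal–Normal posterior has precision τ_n = τ₀ + n/σ² and mean μ_n = (τ₀μ₀ + (n/σ²)x̄)/τ_n.
Here τ₀ = 1/20.9 = 0.047847 and τ_data = 16/50.7 = 0.315582, so τ_n = 0.363429.
Rearranging for μ₀: μ₀ = (μ_n·τ_n − τ_data·x̄)/τ₀ = (13.2765·0.363429 − 0.315582·13.0) / 0.047847 = 0.722499/0.047847 ≈ 15.1.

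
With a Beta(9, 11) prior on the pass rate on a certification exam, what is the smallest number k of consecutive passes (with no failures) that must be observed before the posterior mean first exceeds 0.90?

After k passes and 0 failures the posterior is Beta(9+k, 11), with mean (9+k)/(9+11+k).
Set (9+k)/(20+k) > 0.90 and solve: k > (0.90·20 − 9)/(1 − 0.90) = 90.000.
The smallest integer exceeding 90.000 is 91.

k = 91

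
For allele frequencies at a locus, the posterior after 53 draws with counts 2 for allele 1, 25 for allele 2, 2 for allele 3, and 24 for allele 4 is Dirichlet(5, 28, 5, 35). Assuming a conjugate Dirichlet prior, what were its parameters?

For a Dirichlet(α) prior with multinomial counts c, the posterior is Dirichlet(α + c) componentwise.
Subtract each count from the matching posterior parameter: 5−2=3, 28−25=3, 5−2=3, 35−24=11.

Dirichlet(3, 3, 3, 11)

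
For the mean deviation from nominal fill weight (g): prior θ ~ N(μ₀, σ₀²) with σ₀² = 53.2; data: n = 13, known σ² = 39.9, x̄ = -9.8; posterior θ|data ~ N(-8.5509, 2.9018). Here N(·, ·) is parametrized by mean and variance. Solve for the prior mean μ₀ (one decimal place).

The posterior mean is a precision-weighted average: μ_n = (τ₀μ₀ + τ_data·x̄)/(τ₀+τ_data), with τ₀=1/σ₀² and τ_data=n/σ².
Here τ₀ = 1/53.2 = 0.018797 and τ_data = 13/39.9 = 0.325815, so τ_n = 0.344612.
Rearranging for μ₀: μ₀ = (μ_n·τ_n − τ_data·x̄)/τ₀ = (-8.5509·0.344612 − 0.325815·-9.8) / 0.018797 = 0.246244/0.018797 ≈ 13.1.

μ₀ = 13.1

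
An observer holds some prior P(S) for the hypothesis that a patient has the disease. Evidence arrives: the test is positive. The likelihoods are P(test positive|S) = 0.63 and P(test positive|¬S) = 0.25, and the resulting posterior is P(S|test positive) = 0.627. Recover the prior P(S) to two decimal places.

P(S) = 0.40

In odds form, posterior odds = prior odds × likelihood ratio, so prior odds = posterior odds ÷ LR.
Posterior odds = 0.627/(1−0.627) = 1.6810. LR = 0.63/0.25 = 2.5200.
Prior odds = 1.6810/2.5200 = 0.6671, so P(S) = 0.6671/(1+0.6671) ≈ 0.40.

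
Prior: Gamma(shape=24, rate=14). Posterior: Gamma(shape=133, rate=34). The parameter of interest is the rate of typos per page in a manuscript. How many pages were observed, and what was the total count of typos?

n = 20 pages with total 109 typos

A Gamma(α, β) prior (rate parametrization) on a Poisson rate with n observations summing to S gives posterior Gamma(α+S, β+n).
Matching: Σxᵢ = 133 − 24 = 109 and n = 34 − 14 = 20.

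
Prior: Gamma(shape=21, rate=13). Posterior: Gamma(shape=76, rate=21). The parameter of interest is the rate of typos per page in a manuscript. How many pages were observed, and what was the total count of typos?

n = 8 pages with total 55 typos

Gamma–Poisson conjugacy: posterior shape = α + Σxᵢ, posterior rate = β + n.
Matching: Σxᵢ = 76 − 21 = 55 and n = 21 − 13 = 8.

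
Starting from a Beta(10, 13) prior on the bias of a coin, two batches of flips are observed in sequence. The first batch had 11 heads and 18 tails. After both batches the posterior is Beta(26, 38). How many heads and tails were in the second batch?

5 heads and 7 tails

Sequential conjugate updates are equivalent to a single update on the pooled data, so total successes = posterior α − prior α and total failures = posterior β − prior β.
Total across both batches: 26−10=16 heads, 38−13=25 tails.
Subtract the first batch: 16−11=5 heads and 25−18=7 tails.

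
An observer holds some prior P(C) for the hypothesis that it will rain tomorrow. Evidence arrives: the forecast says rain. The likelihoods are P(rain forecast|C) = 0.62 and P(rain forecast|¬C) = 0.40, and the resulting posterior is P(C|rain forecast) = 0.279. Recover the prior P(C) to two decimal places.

P(C) = 0.20

Bayes' rule in odds form gives O(C|E) = O(C)·[P(E|C)/P(E|¬C)], hence O(C) = O(C|E)/LR.
Posterior odds = 0.279/(1−0.279) = 0.3870. LR = 0.62/0.40 = 1.5500.
Prior odds = 0.3870/1.5500 = 0.2497, so P(C) = 0.2497/(1+0.2497) ≈ 0.20.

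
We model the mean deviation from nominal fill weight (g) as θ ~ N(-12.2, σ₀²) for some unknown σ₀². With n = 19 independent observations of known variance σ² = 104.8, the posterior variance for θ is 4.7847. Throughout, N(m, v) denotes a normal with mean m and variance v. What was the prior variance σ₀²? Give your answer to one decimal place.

σ₀² = 36.1

Posterior precision equals prior precision plus data precision: 1/σ_n² = 1/σ₀² + n/σ².
So 1/σ₀² = 1/4.7847 − 19/104.8 = 0.209000 − 0.181298 = 0.027702.
Hence σ₀² = 1/0.027702 ≈ 36.1.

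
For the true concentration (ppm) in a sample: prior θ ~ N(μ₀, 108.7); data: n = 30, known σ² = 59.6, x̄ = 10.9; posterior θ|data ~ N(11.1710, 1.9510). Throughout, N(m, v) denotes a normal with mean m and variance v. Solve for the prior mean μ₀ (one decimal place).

With known observation variance, the Normal–Normal posterior has precision τ_n = τ₀ + n/σ² and mean μ_n = (τ₀μ₀ + (n/σ²)x̄)/τ_n.
Here τ₀ = 1/108.7 = 0.009200 and τ_data = 30/59.6 = 0.503356, so τ_n = 0.512556.
Rearranging for μ₀: μ₀ = (μ_n·τ_n − τ_data·x̄)/τ₀ = (11.1710·0.512556 − 0.503356·10.9) / 0.009200 = 0.239183/0.009200 ≈ 26.0.

μ₀ = 26.0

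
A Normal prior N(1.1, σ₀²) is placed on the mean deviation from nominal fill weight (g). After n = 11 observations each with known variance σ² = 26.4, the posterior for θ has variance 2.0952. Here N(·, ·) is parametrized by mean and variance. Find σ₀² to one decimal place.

σ₀² = 16.5

Posterior precision equals prior precision plus data precision: 1/σ_n² = 1/σ₀² + n/σ².
So 1/σ₀² = 1/2.0952 − 11/26.4 = 0.477281 − 0.416667 = 0.060614.
Hence σ₀² = 1/0.060614 ≈ 16.5.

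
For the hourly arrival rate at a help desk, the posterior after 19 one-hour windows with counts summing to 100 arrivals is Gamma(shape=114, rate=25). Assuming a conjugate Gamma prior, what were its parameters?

Gamma(shape=14, rate=6)

Gamma–Poisson conjugacy: posterior shape = α + Σxᵢ, posterior rate = β + n.
So α = 114 − 100 = 14 and β = 25 − 19 = 6.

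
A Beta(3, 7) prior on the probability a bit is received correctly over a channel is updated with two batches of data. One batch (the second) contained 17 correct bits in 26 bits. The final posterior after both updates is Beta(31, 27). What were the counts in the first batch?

Because Beta–binomial updating is additive in the counts, the combined data contributed (α_post−α_prior, β_post−β_prior) successes and failures.
Total across both batches: 31−3=28 correct bits, 27−7=20 errors.
Subtract the second batch: 28−17=11 correct bits and 20−9=11 errors.

11 correct bits and 11 errors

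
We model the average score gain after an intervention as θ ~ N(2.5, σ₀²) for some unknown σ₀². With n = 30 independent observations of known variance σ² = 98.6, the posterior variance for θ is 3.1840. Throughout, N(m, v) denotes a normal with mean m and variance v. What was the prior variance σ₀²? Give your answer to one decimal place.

For the Normal–Normal model with known σ², precisions add: τ_n = τ₀ + n/σ².
So 1/σ₀² = 1/3.1840 − 30/98.6 = 0.314070 − 0.304260 = 0.009810.
Hence σ₀² = 1/0.009810 ≈ 101.9.

σ₀² = 101.9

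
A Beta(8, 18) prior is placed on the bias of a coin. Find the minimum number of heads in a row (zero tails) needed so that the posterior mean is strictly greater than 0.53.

k = 13

After k heads and 0 tails the posterior is Beta(8+k, 18), with mean (8+k)/(8+18+k).
Set (8+k)/(26+k) > 0.53 and solve: k > (0.53·26 − 8)/(1 − 0.53) = 12.298.
The smallest integer exceeding 12.298 is 13, and checking k=13: (21)/(39) = 0.5385 > 0.53.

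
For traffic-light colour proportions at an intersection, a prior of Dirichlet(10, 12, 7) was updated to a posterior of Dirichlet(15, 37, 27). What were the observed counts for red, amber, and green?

counts (5, 25, 20)

For a Dirichlet(α) prior with multinomial counts c, the posterior is Dirichlet(α + c) componentwise.
Counts are posterior − prior componentwise: 15−10=5, 37−12=25, 27−7=20.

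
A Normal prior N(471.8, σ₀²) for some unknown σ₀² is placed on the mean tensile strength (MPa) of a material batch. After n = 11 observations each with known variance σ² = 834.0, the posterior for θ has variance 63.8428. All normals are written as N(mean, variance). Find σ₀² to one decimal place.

Posterior precision equals prior precision plus data precision: 1/σ_n² = 1/σ₀² + n/σ².
So 1/σ₀² = 1/63.8428 − 11/834.0 = 0.015663 − 0.013189 = 0.002474.
Hence σ₀² = 1/0.002474 ≈ 404.2.

σ₀² = 404.2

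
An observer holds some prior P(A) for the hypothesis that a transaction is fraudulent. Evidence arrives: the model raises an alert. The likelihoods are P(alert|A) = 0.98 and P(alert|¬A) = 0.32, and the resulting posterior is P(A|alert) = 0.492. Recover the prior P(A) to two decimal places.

P(A) = 0.24

In odds form, posterior odds = prior odds × likelihood ratio, so prior odds = posterior odds ÷ LR.
Posterior odds = 0.492/(1−0.492) = 0.9685. LR = 0.98/0.32 = 3.0625.
Prior odds = 0.9685/3.0625 = 0.3162, so P(A) = 0.3162/(1+0.3162) ≈ 0.24.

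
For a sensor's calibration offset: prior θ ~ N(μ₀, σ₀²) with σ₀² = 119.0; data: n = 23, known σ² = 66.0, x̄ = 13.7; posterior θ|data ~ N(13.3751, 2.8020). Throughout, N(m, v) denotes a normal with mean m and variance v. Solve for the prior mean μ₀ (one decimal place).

μ₀ = -0.1

The posterior mean is a precision-weighted average: μ_n = (τ₀μ₀ + τ_data·x̄)/(τ₀+τ_data), with τ₀=1/σ₀² and τ_data=n/σ².
Here τ₀ = 1/119.0 = 0.008403 and τ_data = 23/66.0 = 0.348485, so τ_n = 0.356888.
Rearranging for μ₀: μ₀ = (μ_n·τ_n − τ_data·x̄)/τ₀ = (13.3751·0.356888 − 0.348485·13.7) / 0.008403 = -0.000832/0.008403 ≈ -0.1.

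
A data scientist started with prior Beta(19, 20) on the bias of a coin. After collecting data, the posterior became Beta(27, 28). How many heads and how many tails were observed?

8 heads and 8 tails

Under Beta–binomial conjugacy the posterior parameters are (a+s, b+f).
Match parameters: s=27−19=8, f=28−20=8.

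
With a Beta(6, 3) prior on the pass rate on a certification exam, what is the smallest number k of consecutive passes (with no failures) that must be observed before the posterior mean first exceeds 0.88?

After k passes and 0 failures the posterior is Beta(6+k, 3), with mean (6+k)/(6+3+k).
Set (6+k)/(9+k) > 0.88 and solve: k > (0.88·9 − 6)/(1 − 0.88) = 16.000.
The smallest integer exceeding 16.000 is 17, and checking k=17: (23)/(26) = 0.8846 > 0.88.

k = 17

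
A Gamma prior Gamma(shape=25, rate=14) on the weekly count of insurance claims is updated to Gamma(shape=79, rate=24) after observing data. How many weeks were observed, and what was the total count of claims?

n = 10 weeks with total 54 claims

Gamma–Poisson conjugacy: posterior shape = α + Σxᵢ, posterior rate = β + n.
Matching: Σxᵢ = 79 − 25 = 54 and n = 24 − 14 = 10.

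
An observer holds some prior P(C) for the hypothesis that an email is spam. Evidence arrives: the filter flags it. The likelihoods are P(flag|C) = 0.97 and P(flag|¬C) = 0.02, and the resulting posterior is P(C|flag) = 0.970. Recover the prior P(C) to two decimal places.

P(C) = 0.40

Bayes' rule in odds form gives O(C|E) = O(C)·[P(E|C)/P(E|¬C)], hence O(C) = O(C|E)/LR.
Posterior odds = 0.970/(1−0.970) = 32.3333. LR = 0.97/0.02 = 48.5000.
Prior odds = 32.3333/48.5000 = 0.6667, so P(C) = 0.6667/(1+0.6667) ≈ 0.40.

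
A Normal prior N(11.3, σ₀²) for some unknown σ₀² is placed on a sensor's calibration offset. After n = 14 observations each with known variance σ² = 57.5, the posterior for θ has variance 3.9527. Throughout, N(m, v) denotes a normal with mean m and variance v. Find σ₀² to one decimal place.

For the Normal–Normal model with known σ², precisions add: τ_n = τ₀ + n/σ².
So 1/σ₀² = 1/3.9527 − 14/57.5 = 0.252992 − 0.243478 = 0.009514.
Hence σ₀² = 1/0.009514 ≈ 105.1.

σ₀² = 105.1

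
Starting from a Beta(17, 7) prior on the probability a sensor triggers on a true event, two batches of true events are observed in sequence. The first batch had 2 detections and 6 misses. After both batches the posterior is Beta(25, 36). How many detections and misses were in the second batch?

6 detections and 23 misses

Because Beta–binomial updating is additive in the counts, the combined data contributed (α_post−α_prior, β_post−β_prior) successes and failures.
Total across both batches: 25−17=8 detections, 36−7=29 misses.
Subtract the first batch: 8−2=6 detections and 29−6=23 misses.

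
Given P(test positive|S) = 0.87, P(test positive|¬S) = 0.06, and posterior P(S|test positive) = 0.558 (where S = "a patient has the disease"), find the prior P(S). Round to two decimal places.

Bayes' rule in odds form gives O(S|E) = O(S)·[P(E|S)/P(E|¬S)], hence O(S) = O(S|E)/LR.
Posterior odds = 0.558/(1−0.558) = 1.2624. LR = 0.87/0.06 = 14.5000.
Prior odds = 1.2624/14.5000 = 0.0871, so P(S) = 0.0871/(1+0.0871) ≈ 0.08.

P(S) = 0.08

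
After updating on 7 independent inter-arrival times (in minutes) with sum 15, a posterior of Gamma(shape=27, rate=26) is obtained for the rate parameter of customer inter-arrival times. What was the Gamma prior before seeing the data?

Gamma(shape=20, rate=11)

For an exponential likelihood with a Gamma(α, β) prior on the rate, n observations with total T give posterior Gamma(α+n, β+T).
So α = 27 − 7 = 20 and β = 26 − 15 = 11.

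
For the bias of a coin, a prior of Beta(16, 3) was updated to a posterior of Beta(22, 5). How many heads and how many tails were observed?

6 heads and 2 tails

Beta is conjugate to the binomial likelihood: posterior = Beta(a+s, b+f).
So s = 22 − 16 = 6 and f = 5 − 3 = 2.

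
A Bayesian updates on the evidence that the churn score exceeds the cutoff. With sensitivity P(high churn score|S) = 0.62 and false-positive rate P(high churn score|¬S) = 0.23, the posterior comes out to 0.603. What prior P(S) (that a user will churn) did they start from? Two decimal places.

In odds form, posterior odds = prior odds × likelihood ratio, so prior odds = posterior odds ÷ LR.
Posterior odds = 0.603/(1−0.603) = 1.5189. LR = 0.62/0.23 = 2.6957.
Prior odds = 1.5189/2.6957 = 0.5635, so P(S) = 0.5635/(1+0.5635) ≈ 0.36.

P(S) = 0.36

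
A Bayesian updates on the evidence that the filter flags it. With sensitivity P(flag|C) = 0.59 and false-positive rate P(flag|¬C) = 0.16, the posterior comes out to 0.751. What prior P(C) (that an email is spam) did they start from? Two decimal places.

Bayes' rule in odds form gives O(C|E) = O(C)·[P(E|C)/P(E|¬C)], hence O(C) = O(C|E)/LR.
Posterior odds = 0.751/(1−0.751) = 3.0161. LR = 0.59/0.16 = 3.6875.
Prior odds = 3.0161/3.6875 = 0.8179, so P(C) = 0.8179/(1+0.8179) ≈ 0.45.

P(C) = 0.45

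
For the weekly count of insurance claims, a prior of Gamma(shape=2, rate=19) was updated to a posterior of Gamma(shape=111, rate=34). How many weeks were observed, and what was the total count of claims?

n = 15 weeks with total 109 claims

A Gamma(α, β) prior (rate parametrization) on a Poisson rate with n observations summing to S gives posterior Gamma(α+S, β+n).
Matching: Σxᵢ = 111 − 2 = 109 and n = 34 − 19 = 15.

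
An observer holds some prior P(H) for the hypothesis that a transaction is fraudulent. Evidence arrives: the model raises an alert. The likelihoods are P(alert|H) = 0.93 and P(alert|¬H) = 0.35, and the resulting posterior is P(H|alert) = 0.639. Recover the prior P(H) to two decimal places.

P(H) = 0.40

In odds form, posterior odds = prior odds × likelihood ratio, so prior odds = posterior odds ÷ LR.
Posterior odds = 0.639/(1−0.639) = 1.7701. LR = 0.93/0.35 = 2.6571.
Prior odds = 1.7701/2.6571 = 0.6662, so P(H) = 0.6662/(1+0.6662) ≈ 0.40.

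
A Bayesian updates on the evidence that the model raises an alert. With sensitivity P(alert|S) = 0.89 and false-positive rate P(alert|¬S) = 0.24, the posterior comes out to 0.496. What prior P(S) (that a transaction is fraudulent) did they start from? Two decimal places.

Bayes' rule in odds form gives O(S|E) = O(S)·[P(E|S)/P(E|¬S)], hence O(S) = O(S|E)/LR.
Posterior odds = 0.496/(1−0.496) = 0.9841. LR = 0.89/0.24 = 3.7083.
Prior odds = 0.9841/3.7083 = 0.2654, so P(S) = 0.2654/(1+0.2654) ≈ 0.21.

P(S) = 0.21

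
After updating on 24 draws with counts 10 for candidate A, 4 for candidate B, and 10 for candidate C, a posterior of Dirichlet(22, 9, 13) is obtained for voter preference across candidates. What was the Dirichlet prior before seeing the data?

For a Dirichlet(α) prior with multinomial counts c, the posterior is Dirichlet(α + c) componentwise.
Subtract each count from the matching posterior parameter: 22−10=12, 9−4=5, 13−10=3.

Dirichlet(12, 5, 3)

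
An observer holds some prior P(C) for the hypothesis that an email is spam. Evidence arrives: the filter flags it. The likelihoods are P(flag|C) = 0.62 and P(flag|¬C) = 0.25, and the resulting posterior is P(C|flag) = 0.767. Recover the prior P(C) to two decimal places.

Bayes' rule in odds form gives O(C|E) = O(C)·[P(E|C)/P(E|¬C)], hence O(C) = O(C|E)/LR.
Posterior odds = 0.767/(1−0.767) = 3.2918. LR = 0.62/0.25 = 2.4800.
Prior odds = 3.2918/2.4800 = 1.3273, so P(C) = 1.3273/(1+1.3273) ≈ 0.57.

P(C) = 0.57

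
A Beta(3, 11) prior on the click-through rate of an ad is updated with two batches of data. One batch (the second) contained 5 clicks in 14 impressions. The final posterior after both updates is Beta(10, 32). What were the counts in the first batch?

Sequential conjugate updates are equivalent to a single update on the pooled data, so total successes = posterior α − prior α and total failures = posterior β − prior β.
Total across both batches: 10−3=7 clicks, 32−11=21 non-clicks.
Subtract the second batch: 7−5=2 clicks and 21−9=12 non-clicks.

2 clicks and 12 non-clicks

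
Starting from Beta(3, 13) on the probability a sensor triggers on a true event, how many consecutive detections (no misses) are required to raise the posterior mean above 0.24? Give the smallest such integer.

k = 2

After k detections and 0 misses the posterior is Beta(3+k, 13), with mean (3+k)/(3+13+k).
Set (3+k)/(16+k) > 0.24 and solve: k > (0.24·16 − 3)/(1 − 0.24) = 1.105.
The smallest integer exceeding 1.105 is 2.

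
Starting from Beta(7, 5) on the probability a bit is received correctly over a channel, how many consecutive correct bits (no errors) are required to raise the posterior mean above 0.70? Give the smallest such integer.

k = 5

After k correct bits and 0 errors the posterior is Beta(7+k, 5), with mean (7+k)/(7+5+k).
Set (7+k)/(12+k) > 0.70 and solve: k > (0.70·12 − 7)/(1 − 0.70) = 4.667.
The smallest integer exceeding 4.667 is 5.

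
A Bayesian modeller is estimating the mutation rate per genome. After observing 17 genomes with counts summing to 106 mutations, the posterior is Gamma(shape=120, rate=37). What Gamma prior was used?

Gamma(shape=14, rate=20)

A Gamma(α, β) prior (rate parametrization) on a Poisson rate with n observations summing to S gives posterior Gamma(α+S, β+n).
So α = 120 − 106 = 14 and β = 37 − 17 = 20.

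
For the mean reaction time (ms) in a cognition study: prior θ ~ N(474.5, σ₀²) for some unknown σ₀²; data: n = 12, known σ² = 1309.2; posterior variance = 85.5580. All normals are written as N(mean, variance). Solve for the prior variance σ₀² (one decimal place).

For the Normal–Normal model with known σ², precisions add: τ_n = τ₀ + n/σ².
So 1/σ₀² = 1/85.5580 − 12/1309.2 = 0.011688 − 0.009166 = 0.002522.
Hence σ₀² = 1/0.002522 ≈ 396.5.

σ₀² = 396.5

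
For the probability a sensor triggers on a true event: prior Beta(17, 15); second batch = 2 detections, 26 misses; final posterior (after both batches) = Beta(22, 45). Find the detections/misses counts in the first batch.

3 detections and 4 misses

Because Beta–binomial updating is additive in the counts, the combined data contributed (α_post−α_prior, β_post−β_prior) successes and failures.
Total across both batches: 22−17=5 detections, 45−15=30 misses.
Subtract the second batch: 5−2=3 detections and 30−26=4 misses.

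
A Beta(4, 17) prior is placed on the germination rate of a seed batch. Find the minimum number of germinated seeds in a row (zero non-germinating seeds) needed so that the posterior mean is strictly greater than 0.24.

After k germinated seeds and 0 non-germinating seeds the posterior is Beta(4+k, 17), with mean (4+k)/(4+17+k).
Set (4+k)/(21+k) > 0.24 and solve: k > (0.24·21 − 4)/(1 − 0.24) = 1.368.
The smallest integer exceeding 1.368 is 2.

k = 2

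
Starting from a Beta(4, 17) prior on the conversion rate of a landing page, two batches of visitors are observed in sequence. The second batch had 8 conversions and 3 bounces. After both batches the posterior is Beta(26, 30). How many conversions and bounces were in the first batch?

14 conversions and 10 bounces

Because Beta–binomial updating is additive in the counts, the combined data contributed (α_post−α_prior, β_post−β_prior) successes and failures.
Total across both batches: 26−4=22 conversions, 30−17=13 bounces.
Subtract the second batch: 22−8=14 conversions and 13−3=10 bounces.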